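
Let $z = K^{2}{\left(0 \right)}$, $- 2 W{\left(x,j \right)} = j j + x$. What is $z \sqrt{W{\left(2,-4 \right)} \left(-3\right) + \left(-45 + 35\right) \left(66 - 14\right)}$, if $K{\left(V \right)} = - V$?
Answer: $0$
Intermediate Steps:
$W{\left(x,j \right)} = - \frac{x}{2} - \frac{j^{2}}{2}$ ($W{\left(x,j \right)} = - \frac{j j + x}{2} = - \frac{j^{2} + x}{2} = - \frac{x + j^{2}}{2} = - \frac{x}{2} - \frac{j^{2}}{2}$)
$z = 0$ ($z = \left(\left(-1\right) 0\right)^{2} = 0^{2} = 0$)
$z \sqrt{W{\left(2,-4 \right)} \left(-3\right) + \left(-45 + 35\right) \left(66 - 14\right)} = 0 \sqrt{\left(\left(- \frac{1}{2}\right) 2 - \frac{\left(-4\right)^{2}}{2}\right) \left(-3\right) + \left(-45 + 35\right) \left(66 - 14\right)} = 0 \sqrt{\left(-1 - 8\right) \left(-3\right) - 520} = 0 \sqrt{\left(-9\right) \left(-3\right) - 520} = 0 \sqrt{27 - 520} = 0 \sqrt{-493} = 0 i \sqrt{493} = 0$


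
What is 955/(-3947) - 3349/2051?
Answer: -15177208/8095297 ≈ -1.8748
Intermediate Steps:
955/(-3947) - 3349/2051 = 955*(-1/3947) - 3349*1/2051 = -955/3947 - 3349/2051 = -15177208/8095297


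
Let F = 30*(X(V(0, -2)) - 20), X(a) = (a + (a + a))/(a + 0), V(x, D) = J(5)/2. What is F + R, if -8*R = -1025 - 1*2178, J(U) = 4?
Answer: -877/8 ≈ -109.63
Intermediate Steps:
V(x, D) = 2 (V(x, D) = 4/2 = 4*(½) = 2)
X(a) = 3 (X(a) = (a + 2*a)/a = (3*a)/a = 3)
R = 3203/8 (R = -(-1025 - 1*2178)/8 = -(-1025 - 2178)/8 = -⅛*(-3203) = 3203/8 ≈ 400.38)
F = -510 (F = 30*(3 - 20) = 30*(-17) = -510)
F + R = -510 + 3203/8 = -877/8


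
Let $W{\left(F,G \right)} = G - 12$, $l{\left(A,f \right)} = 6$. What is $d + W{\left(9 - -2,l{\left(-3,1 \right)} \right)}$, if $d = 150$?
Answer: $144$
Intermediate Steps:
$W{\left(F,G \right)} = -12 + G$ ($W{\left(F,G \right)} = G - 12 = -12 + G$)
$d + W{\left(9 - -2,l{\left(-3,1 \right)} \right)} = 150 + \left(-12 + 6\right) = 150 - 6 = 144$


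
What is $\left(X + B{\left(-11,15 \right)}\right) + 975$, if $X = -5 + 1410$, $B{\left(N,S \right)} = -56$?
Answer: $2324$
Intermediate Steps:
$X = 1405$
$\left(X + B{\left(-11,15 \right)}\right) + 975 = \left(1405 - 56\right) + 975 = 1349 + 975 = 2324$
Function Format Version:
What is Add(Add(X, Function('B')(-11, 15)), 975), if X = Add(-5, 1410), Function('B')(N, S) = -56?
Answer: 2324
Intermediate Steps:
X = 1405
Add(Add(X, Function('B')(-11, 15)), 975) = Add(Add(1405, -56), 975) = Add(1349, 975) = 2324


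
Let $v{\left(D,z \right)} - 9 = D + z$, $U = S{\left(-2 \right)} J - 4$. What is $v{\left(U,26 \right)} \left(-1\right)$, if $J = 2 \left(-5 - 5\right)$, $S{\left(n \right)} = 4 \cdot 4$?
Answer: $289$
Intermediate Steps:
$S{\left(n \right)} = 16$
$J = -20$ ($J = 2 \left(-10\right) = -20$)
$U = -324$ ($U = 16 \left(-20\right) - 4 = -320 - 4 = -324$)
$v{\left(D,z \right)} = 9 + D + z$ ($v{\left(D,z \right)} = 9 + \left(D + z\right) = 9 + D + z$)
$v{\left(U,26 \right)} \left(-1\right) = \left(9 - 324 + 26\right) \left(-1\right) = \left(-289\right) \left(-1\right) = 289$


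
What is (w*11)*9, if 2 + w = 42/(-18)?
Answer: -429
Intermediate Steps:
w = -13/3 (w = -2 + 42/(-18) = -2 + 42*(-1/18) = -2 - 7/3 = -13/3 ≈ -4.3333)
(w*11)*9 = -13/3*11*9 = -143/3*9 = -429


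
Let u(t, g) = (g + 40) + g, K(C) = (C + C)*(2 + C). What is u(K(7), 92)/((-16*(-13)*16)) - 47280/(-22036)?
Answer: 1267843/572936 ≈ 2.2129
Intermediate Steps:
K(C) = 2*C*(2 + C) (K(C) = (2*C)*(2 + C) = 2*C*(2 + C))
u(t, g) = 40 + 2*g (u(t, g) = (40 + g) + g = 40 + 2*g)
u(K(7), 92)/((-16*(-13)*16)) - 47280/(-22036) = (40 + 2*92)/((-16*(-13)*16)) - 47280/(-22036) = (40 + 184)/((208*16)) - 47280*(-1/22036) = 224/3328 + 11820/5509 = 224*(1/3328) + 11820/5509 = 7/104 + 11820/5509 = 1267843/572936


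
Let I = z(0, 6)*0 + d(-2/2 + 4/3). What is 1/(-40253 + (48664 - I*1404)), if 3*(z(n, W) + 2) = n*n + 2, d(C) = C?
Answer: 1/7943 ≈ 0.00012590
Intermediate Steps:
z(n, W) = -4/3 + n**2/3 (z(n, W) = -2 + (n*n + 2)/3 = -2 + (n**2 + 2)/3 = -2 + (2 + n**2)/3 = -2 + (2/3 + n**2/3) = -4/3 + n**2/3)
I = 1/3 (I = (-4/3 + (1/3)*0**2)*0 + (-2/2 + 4/3) = (-4/3 + (1/3)*0)*0 + (-2*1/2 + 4*(1/3)) = (-4/3 + 0)*0 + (-1 + 4/3) = -4/3*0 + 1/3 = 0 + 1/3 = 1/3 ≈ 0.33333)
1/(-40253 + (48664 - I*1404)) = 1/(-40253 + (48664 - 1404/3)) = 1/(-40253 + (48664 - 1*468)) = 1/(-40253 + (48664 - 468)) = 1/(-40253 + 48196) = 1/7943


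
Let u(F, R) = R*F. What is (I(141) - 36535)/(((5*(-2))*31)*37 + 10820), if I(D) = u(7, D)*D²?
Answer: -9793006/325 ≈ -30132.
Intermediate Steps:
u(F, R) = F*R
I(D) = 7*D³ (I(D) = (7*D)*D² = 7*D³)
(I(141) - 36535)/(((5*(-2))*31)*37 + 10820) = (7*141³ - 36535)/(((5*(-2))*31)*37 + 10820) = (7*2803221 - 36535)/(-10*31*37 + 10820) = (19622547 - 36535)/(-310*37 + 10820) = 19586012/(-11470 + 10820) = 19586012/(-650) = 19586012*(-1/650) = -9793006/325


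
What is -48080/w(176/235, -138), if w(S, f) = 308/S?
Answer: -38464/329 ≈ -116.91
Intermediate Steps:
-48080/w(176/235, -138) = -48080/(308/((176/235))) = -48080/(308/((176*(1/235)))) = -48080/(308/(176/235)) = -48080/(308*(235/176)) = -48080/1645/4 = -48080*4/1645 = -38464/329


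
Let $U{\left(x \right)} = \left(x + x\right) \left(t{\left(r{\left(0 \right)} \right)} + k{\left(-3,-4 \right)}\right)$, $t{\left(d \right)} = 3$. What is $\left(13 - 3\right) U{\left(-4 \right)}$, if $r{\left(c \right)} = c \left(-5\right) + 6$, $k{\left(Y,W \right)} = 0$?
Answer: $-240$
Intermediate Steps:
$r{\left(c \right)} = 6 - 5 c$ ($r{\left(c \right)} = - 5 c + 6 = 6 - 5 c$)
$U{\left(x \right)} = 6 x$ ($U{\left(x \right)} = \left(x + x\right) \left(3 + 0\right) = 2 x 3 = 6 x$)
$\left(13 - 3\right) U{\left(-4 \right)} = \left(13 - 3\right) 6 \left(-4\right) = 10 \left(-24\right) = -240$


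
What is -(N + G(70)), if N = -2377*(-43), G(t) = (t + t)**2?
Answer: -121811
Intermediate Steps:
G(t) = 4*t**2 (G(t) = (2*t)**2 = 4*t**2)
N = 102211
-(N + G(70)) = -(102211 + 4*70**2) = -(102211 + 4*4900) = -(102211 + 19600) = -1*121811 = -121811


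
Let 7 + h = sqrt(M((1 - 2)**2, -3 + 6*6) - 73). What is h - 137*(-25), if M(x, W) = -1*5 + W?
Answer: 3418 + 3*I*sqrt(5) ≈ 3418.0 + 6.7082*I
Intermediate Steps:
M(x, W) = -5 + W
h = -7 + 3*I*sqrt(5) (h = -7 + sqrt((-5 + (-3 + 6*6)) - 73) = -7 + sqrt((-5 + (-3 + 36)) - 73) = -7 + sqrt((-5 + 33) - 73) = -7 + sqrt(28 - 73) = -7 + sqrt(-45) = -7 + 3*I*sqrt(5) ≈ -7.0 + 6.7082*I)
h - 137*(-25) = (-7 + 3*I*sqrt(5)) - 137*(-25) = (-7 + 3*I*sqrt(5)) + 3425 = 3418 + 3*I*sqrt(5)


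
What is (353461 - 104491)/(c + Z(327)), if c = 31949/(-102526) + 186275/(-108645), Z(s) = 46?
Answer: 554652242422380/97964396933 ≈ 5661.8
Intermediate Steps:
c = -4513825951/2227787454 (c = 31949*(-1/102526) + 186275*(-1/108645) = -31949/102526 - 37255/21729 = -4513825951/2227787454 ≈ -2.0261)
(353461 - 104491)/(c + Z(327)) = (353461 - 104491)/(-4513825951/2227787454 + 46) = 248970/(97964396933/2227787454) = 248970*(2227787454/97964396933) = 554652242422380/97964396933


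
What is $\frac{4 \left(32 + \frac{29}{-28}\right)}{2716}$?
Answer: $\frac{867}{19012} \approx 0.045603$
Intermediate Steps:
$\frac{4 \left(32 + \frac{29}{-28}\right)}{2716} = 4 \left(32 + 29 \left(- \frac{1}{28}\right)\right) \frac{1}{2716} = 4 \left(32 - \frac{29}{28}\right) \frac{1}{2716} = 4 \cdot \frac{867}{28} \cdot \frac{1}{2716} = \frac{867}{7} \cdot \frac{1}{2716} = \frac{867}{19012}$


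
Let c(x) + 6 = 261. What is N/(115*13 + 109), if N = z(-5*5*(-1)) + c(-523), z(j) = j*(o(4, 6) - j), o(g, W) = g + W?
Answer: -30/401 ≈ -0.074813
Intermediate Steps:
o(g, W) = W + g
c(x) = 255 (c(x) = -6 + 261 = 255)
z(j) = j*(10 - j) (z(j) = j*((6 + 4) - j) = j*(10 - j))
N = -120 (N = (-5*5*(-1))*(10 - (-5*5)*(-1)) + 255 = (-25*(-1))*(10 - (-25)*(-1)) + 255 = 25*(10 - 1*25) + 255 = 25*(10 - 25) + 255 = 25*(-15) + 255 = -375 + 255 = -120)
N/(115*13 + 109) = -120/(115*13 + 109) = -120/(1495 + 109) = -120/1604 = -120*1/1604 = -30/401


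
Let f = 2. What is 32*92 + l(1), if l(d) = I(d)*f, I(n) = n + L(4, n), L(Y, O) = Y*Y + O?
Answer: 2980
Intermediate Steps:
L(Y, O) = O + Y² (L(Y, O) = Y² + O = O + Y²)
I(n) = 16 + 2*n (I(n) = n + (n + 4²) = n + (n + 16) = n + (16 + n) = 16 + 2*n)
l(d) = 32 + 4*d (l(d) = (16 + 2*d)*2 = 32 + 4*d)
32*92 + l(1) = 32*92 + (32 + 4*1) = 2944 + (32 + 4) = 2944 + 36 = 2980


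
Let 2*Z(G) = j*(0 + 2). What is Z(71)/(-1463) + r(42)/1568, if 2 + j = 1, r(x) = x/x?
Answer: 433/327712 ≈ 0.0013213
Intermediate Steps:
r(x) = 1
j = -1 (j = -2 + 1 = -1)
Z(G) = -1 (Z(G) = (-(0 + 2))/2 = (-1*2)/2 = (1/2)*(-2) = -1)
Z(71)/(-1463) + r(42)/1568 = -1/(-1463) + 1/1568 = -1*(-1/1463) + 1*(1/1568) = 1/1463 + 1/1568 = 433/327712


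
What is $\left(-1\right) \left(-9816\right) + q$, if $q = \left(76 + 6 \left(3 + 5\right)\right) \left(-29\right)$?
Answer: $6220$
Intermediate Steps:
$q = -3596$ ($q = \left(76 + 6 \cdot 8\right) \left(-29\right) = \left(76 + 48\right) \left(-29\right) = 124 \left(-29\right) = -3596$)
$\left(-1\right) \left(-9816\right) + q = \left(-1\right) \left(-9816\right) - 3596 = 9816 - 3596 = 6220$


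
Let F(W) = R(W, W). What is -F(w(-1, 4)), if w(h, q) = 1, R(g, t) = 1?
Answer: -1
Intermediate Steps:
F(W) = 1
-F(w(-1, 4)) = -1*1 = -1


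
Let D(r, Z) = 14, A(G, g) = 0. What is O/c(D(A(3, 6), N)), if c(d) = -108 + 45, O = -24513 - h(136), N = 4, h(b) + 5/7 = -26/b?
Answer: 11667757/29988 ≈ 389.08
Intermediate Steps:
h(b) = -5/7 - 26/b
O = -11667757/476 (O = -24513 - (-5/7 - 26/136) = -24513 - (-5/7 - 26*1/136) = -24513 - (-5/7 - 13/68) = -24513 - 1*(-431/476) = -24513 + 431/476 = -11667757/476 ≈ -24512.)
c(d) = -63
O/c(D(A(3, 6), N)) = -11667757/476/(-63) = -11667757/476*(-1/63) = 11667757/29988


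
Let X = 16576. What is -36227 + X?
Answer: -19651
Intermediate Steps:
-36227 + X = -36227 + 16576 = -19651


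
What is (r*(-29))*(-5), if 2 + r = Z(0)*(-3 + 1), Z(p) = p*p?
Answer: -290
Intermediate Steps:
Z(p) = p**2
r = -2 (r = -2 + 0**2*(-3 + 1) = -2 + 0*(-2) = -2 + 0 = -2)
(r*(-29))*(-5) = -2*(-29)*(-5) = 58*(-5) = -290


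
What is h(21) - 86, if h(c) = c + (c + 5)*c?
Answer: 481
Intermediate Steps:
h(c) = c + c*(5 + c) (h(c) = c + (5 + c)*c = c + c*(5 + c))
h(21) - 86 = 21*(6 + 21) - 86 = 21*27 - 86 = 567 - 86 = 481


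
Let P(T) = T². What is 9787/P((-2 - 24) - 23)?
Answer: 9787/2401 ≈ 4.0762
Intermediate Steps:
9787/P((-2 - 24) - 23) = 9787/(((-2 - 24) - 23)²) = 9787/((-26 - 23)²) = 9787/((-49)²) = 9787/2401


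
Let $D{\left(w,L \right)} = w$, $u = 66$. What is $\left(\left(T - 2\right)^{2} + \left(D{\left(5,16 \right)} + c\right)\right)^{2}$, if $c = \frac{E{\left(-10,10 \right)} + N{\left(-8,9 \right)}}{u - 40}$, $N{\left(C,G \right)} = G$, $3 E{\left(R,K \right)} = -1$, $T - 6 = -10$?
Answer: $\frac{15376}{9} \approx 1708.4$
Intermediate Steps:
$T = -4$ ($T = 6 - 10 = -4$)
$E{\left(R,K \right)} = - \frac{1}{3}$ ($E{\left(R,K \right)} = \frac{1}{3} \left(-1\right) = - \frac{1}{3}$)
$c = \frac{1}{3}$ ($c = \frac{- \frac{1}{3} + 9}{66 - 40} = \frac{26}{3 \cdot 26} = \frac{26}{3} \cdot \frac{1}{26} = \frac{1}{3} \approx 0.33333$)
$\left(\left(T - 2\right)^{2} + \left(D{\left(5,16 \right)} + c\right)\right)^{2} = \left(\left(-4 - 2\right)^{2} + \left(5 + \frac{1}{3}\right)\right)^{2} = \left(\left(-6\right)^{2} + \frac{16}{3}\right)^{2} = \left(36 + \frac{16}{3}\right)^{2} = \left(\frac{124}{3}\right)^{2} = \frac{15376}{9}$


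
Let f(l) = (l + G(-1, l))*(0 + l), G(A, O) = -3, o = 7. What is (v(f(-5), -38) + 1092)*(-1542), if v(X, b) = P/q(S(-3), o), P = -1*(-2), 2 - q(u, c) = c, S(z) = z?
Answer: -8416236/5 ≈ -1.6832e+6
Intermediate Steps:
f(l) = l*(-3 + l) (f(l) = (l - 3)*(0 + l) = (-3 + l)*l = l*(-3 + l))
q(u, c) = 2 - c
P = 2
v(X, b) = -⅖ (v(X, b) = 2/(2 - 1*7) = 2/(2 - 7) = 2/(-5) = 2*(-⅕) = -⅖)
(v(f(-5), -38) + 1092)*(-1542) = (-⅖ + 1092)*(-1542) = (5458/5)*(-1542) = -8416236/5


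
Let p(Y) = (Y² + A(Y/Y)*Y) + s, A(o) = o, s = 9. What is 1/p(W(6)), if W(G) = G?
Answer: 1/51 ≈ 0.019608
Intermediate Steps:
p(Y) = 9 + Y + Y² (p(Y) = (Y² + (Y/Y)*Y) + 9 = (Y² + 1*Y) + 9 = (Y² + Y) + 9 = (Y + Y²) + 9 = 9 + Y + Y²)
1/p(W(6)) = 1/(9 + 6 + 6²) = 1/(9 + 6 + 36) = 1/51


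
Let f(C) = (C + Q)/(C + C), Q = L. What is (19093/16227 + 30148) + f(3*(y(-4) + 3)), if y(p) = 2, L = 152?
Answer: 4893210193/162270 ≈ 30155.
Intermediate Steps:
Q = 152
f(C) = (152 + C)/(2*C) (f(C) = (C + 152)/(C + C) = (152 + C)/((2*C)) = (152 + C)*(1/(2*C)) = (152 + C)/(2*C))
(19093/16227 + 30148) + f(3*(y(-4) + 3)) = (19093/16227 + 30148) + (152 + 3*(2 + 3))/(2*((3*(2 + 3)))) = (19093*(1/16227) + 30148) + (152 + 3*5)/(2*((3*5))) = (19093/16227 + 30148) + (½)*(152 + 15)/15 = 489230689/16227 + (½)*(1/15)*167 = 489230689/16227 + 167/30 = 4893210193/162270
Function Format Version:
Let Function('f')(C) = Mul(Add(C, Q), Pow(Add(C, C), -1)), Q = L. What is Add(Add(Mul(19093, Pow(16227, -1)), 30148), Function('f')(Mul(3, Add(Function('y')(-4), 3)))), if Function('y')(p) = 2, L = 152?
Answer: Rational(4893210193, 162270) ≈ 30155.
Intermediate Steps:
Q = 152
Function('f')(C) = Mul(Rational(1, 2), Pow(C, -1), Add(152, C)) (Function('f')(C) = Mul(Add(C, 152), Pow(Add(C, C), -1)) = Mul(Add(152, C), Pow(Mul(2, C), -1)) = Mul(Add(152, C), Mul(Rational(1, 2), Pow(C, -1))) = Mul(Rational(1, 2), Pow(C, -1), Add(152, C)))
Add(Add(Mul(19093, Pow(16227, -1)), 30148), Function('f')(Mul(3, Add(Function('y')(-4), 3)))) = Add(Add(Mul(19093, Pow(16227, -1)), 30148), Mul(Rational(1, 2), Pow(Mul(3, Add(2, 3)), -1), Add(152, Mul(3, Add(2, 3))))) = Add(Add(Mul(19093, Rational(1, 16227)), 30148), Mul(Rational(1, 2), Pow(Mul(3, 5), -1), Add(152, Mul(3, 5)))) = Add(Add(Rational(19093, 16227), 30148), Mul(Rational(1, 2), Pow(15, -1), Add(152, 15))) = Add(Rational(489230689, 16227), Mul(Rational(1, 2), Rational(1, 15), 167)) = Add(Rational(489230689, 16227), Rational(167, 30)) = Rational(4893210193, 162270)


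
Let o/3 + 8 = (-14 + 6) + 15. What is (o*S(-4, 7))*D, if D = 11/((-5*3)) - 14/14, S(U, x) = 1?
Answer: 26/5 ≈ 5.2000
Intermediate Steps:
o = -3 (o = -24 + 3*((-14 + 6) + 15) = -24 + 3*(-8 + 15) = -24 + 3*7 = -24 + 21 = -3)
D = -26/15 (D = 11/(-15) - 14*1/14 = 11*(-1/15) - 1 = -11/15 - 1 = -26/15 ≈ -1.7333)
(o*S(-4, 7))*D = -3*1*(-26/15) = -3*(-26/15) = 26/5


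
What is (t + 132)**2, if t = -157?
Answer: 625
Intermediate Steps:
(t + 132)**2 = (-157 + 132)**2 = (-25)**2 = 625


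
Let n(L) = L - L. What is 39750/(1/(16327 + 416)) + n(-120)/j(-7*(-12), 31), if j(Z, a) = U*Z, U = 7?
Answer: 665534250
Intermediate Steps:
j(Z, a) = 7*Z
n(L) = 0
39750/(1/(16327 + 416)) + n(-120)/j(-7*(-12), 31) = 39750/(1/(16327 + 416)) + 0/((7*(-7*(-12)))) = 39750/(1/16743) + 0/((7*84)) = 39750/(1/16743) + 0/588 = 39750*16743 + 0*(1/588) = 665534250 + 0 = 665534250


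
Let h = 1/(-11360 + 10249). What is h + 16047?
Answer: 17828216/1111 ≈ 16047.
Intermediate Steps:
h = -1/1111 (h = 1/(-1111) = -1/1111 ≈ -0.00090009)
h + 16047 = -1/1111 + 16047 = 17828216/1111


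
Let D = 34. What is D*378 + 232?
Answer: 13084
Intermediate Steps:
D*378 + 232 = 34*378 + 232 = 12852 + 232 = 13084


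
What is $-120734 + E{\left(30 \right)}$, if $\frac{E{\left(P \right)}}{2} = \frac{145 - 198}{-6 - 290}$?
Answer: $- \frac{17868579}{148} \approx -1.2073 \cdot 10^{5}$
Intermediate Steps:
$E{\left(P \right)} = \frac{53}{148}$ ($E{\left(P \right)} = 2 \frac{145 - 198}{-6 - 290} = 2 \left(- \frac{53}{-296}\right) = 2 \left(\left(-53\right) \left(- \frac{1}{296}\right)\right) = 2 \cdot \frac{53}{296} = \frac{53}{148}$)
$-120734 + E{\left(30 \right)} = -120734 + \frac{53}{148} = - \frac{17868579}{148}$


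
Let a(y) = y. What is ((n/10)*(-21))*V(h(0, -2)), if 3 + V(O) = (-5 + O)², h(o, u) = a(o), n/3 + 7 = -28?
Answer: 4851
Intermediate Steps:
n = -105 (n = -21 + 3*(-28) = -21 - 84 = -105)
h(o, u) = o
V(O) = -3 + (-5 + O)²
((n/10)*(-21))*V(h(0, -2)) = (-105/10*(-21))*(-3 + (-5 + 0)²) = (-105*⅒*(-21))*(-3 + (-5)²) = (-21/2*(-21))*(-3 + 25) = (441/2)*22 = 4851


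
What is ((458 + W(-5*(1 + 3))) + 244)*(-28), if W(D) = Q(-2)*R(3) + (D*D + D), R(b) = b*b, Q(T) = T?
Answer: -29792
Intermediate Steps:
R(b) = b²
W(D) = -18 + D + D² (W(D) = -2*3² + (D*D + D) = -2*9 + (D² + D) = -18 + (D + D²) = -18 + D + D²)
((458 + W(-5*(1 + 3))) + 244)*(-28) = ((458 + (-18 - 5*(1 + 3) + (-5*(1 + 3))²)) + 244)*(-28) = ((458 + (-18 - 5*4 + (-5*4)²)) + 244)*(-28) = ((458 + (-18 - 20 + (-20)²)) + 244)*(-28) = ((458 + (-18 - 20 + 400)) + 244)*(-28) = ((458 + 362) + 244)*(-28) = (820 + 244)*(-28) = 1064*(-28) = -29792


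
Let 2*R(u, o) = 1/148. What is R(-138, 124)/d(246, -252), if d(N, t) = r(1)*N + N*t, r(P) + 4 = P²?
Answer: -1/18568080 ≈ -5.3856e-8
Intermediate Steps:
r(P) = -4 + P²
R(u, o) = 1/296 (R(u, o) = (½)/148 = (½)*(1/148) = 1/296)
d(N, t) = -3*N + N*t (d(N, t) = (-4 + 1²)*N + N*t = (-4 + 1)*N + N*t = -3*N + N*t)
R(-138, 124)/d(246, -252) = 1/(296*((246*(-3 - 252)))) = 1/(296*((246*(-255)))) = (1/296)/(-62730) = (1/296)*(-1/62730) = -1/18568080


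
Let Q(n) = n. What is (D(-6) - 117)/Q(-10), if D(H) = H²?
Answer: 81/10 ≈ 8.1000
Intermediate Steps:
(D(-6) - 117)/Q(-10) = ((-6)² - 117)/(-10) = (36 - 117)*(-⅒) = -81*(-⅒) = 81/10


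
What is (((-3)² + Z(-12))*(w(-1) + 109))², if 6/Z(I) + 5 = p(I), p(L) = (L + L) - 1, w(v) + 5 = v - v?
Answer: 20939776/25 ≈ 8.3759e+5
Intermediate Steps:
w(v) = -5 (w(v) = -5 + (v - v) = -5 + 0 = -5)
p(L) = -1 + 2*L (p(L) = 2*L - 1 = -1 + 2*L)
Z(I) = 6/(-6 + 2*I) (Z(I) = 6/(-5 + (-1 + 2*I)) = 6/(-6 + 2*I))
(((-3)² + Z(-12))*(w(-1) + 109))² = (((-3)² + 3/(-3 - 12))*(-5 + 109))² = ((9 + 3/(-15))*104)² = ((9 + 3*(-1/15))*104)² = ((9 - ⅕)*104)² = ((44/5)*104)² = (4576/5)² = 20939776/25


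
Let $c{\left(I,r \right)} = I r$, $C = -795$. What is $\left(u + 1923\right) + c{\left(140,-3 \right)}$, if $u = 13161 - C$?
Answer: $15459$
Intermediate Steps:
$u = 13956$ ($u = 13161 - -795 = 13161 + 795 = 13956$)
$\left(u + 1923\right) + c{\left(140,-3 \right)} = \left(13956 + 1923\right) + 140 \left(-3\right) = 15879 - 420 = 15459$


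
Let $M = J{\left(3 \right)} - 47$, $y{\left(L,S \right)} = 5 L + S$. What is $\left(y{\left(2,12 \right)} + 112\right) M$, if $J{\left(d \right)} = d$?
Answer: $-5896$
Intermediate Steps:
$y{\left(L,S \right)} = S + 5 L$
$M = -44$ ($M = 3 - 47 = -44$)
$\left(y{\left(2,12 \right)} + 112\right) M = \left(\left(12 + 5 \cdot 2\right) + 112\right) \left(-44\right) = \left(\left(12 + 10\right) + 112\right) \left(-44\right) = \left(22 + 112\right) \left(-44\right) = 134 \left(-44\right) = -5896$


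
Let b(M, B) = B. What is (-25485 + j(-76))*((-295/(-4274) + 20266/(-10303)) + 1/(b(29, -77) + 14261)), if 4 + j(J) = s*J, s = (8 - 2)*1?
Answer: 15377850712025165/312296376024 ≈ 49241.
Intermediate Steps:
s = 6 (s = 6*1 = 6)
j(J) = -4 + 6*J
(-25485 + j(-76))*((-295/(-4274) + 20266/(-10303)) + 1/(b(29, -77) + 14261)) = (-25485 + (-4 + 6*(-76)))*((-295/(-4274) + 20266/(-10303)) + 1/(-77 + 14261)) = (-25485 + (-4 - 456))*((-295*(-1/4274) + 20266*(-1/10303)) + 1/14184) = (-25485 - 460)*((295/4274 - 20266/10303) + 1/14184) = -25945*(-83577499/44035022 + 1/14184) = -25945*(-592709605397/312296376024) = 15377850712025165/312296376024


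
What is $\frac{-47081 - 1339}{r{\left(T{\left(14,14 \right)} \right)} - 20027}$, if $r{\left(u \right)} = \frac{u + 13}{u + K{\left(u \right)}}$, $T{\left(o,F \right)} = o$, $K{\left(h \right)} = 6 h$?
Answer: $\frac{4745160}{1962619} \approx 2.4178$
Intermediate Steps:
$r{\left(u \right)} = \frac{13 + u}{7 u}$ ($r{\left(u \right)} = \frac{u + 13}{u + 6 u} = \frac{13 + u}{7 u}$)
$\frac{-47081 - 1339}{r{\left(T{\left(14,14 \right)} \right)} - 20027} = \frac{-47081 - 1339}{\frac{13 + 14}{7 \cdot 14} - 20027} = - \frac{48420}{\frac{1}{7} \cdot \frac{1}{14} \cdot 27 - 20027} = - \frac{48420}{\frac{27}{98} - 20027} = - \frac{48420}{- \frac{1962619}{98}} = \left(-48420\right) \left(- \frac{98}{1962619}\right) = \frac{4745160}{1962619}$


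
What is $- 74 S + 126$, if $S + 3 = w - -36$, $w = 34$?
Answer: $-4832$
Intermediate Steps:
$S = 67$ ($S = -3 + \left(34 - -36\right) = -3 + \left(34 + 36\right) = -3 + 70 = 67$)
$- 74 S + 126 = \left(-74\right) 67 + 126 = -4958 + 126 = -4832$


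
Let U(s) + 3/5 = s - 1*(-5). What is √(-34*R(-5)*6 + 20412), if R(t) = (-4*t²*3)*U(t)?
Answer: 6*I*√453 ≈ 127.7*I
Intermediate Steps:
U(s) = 22/5 + s (U(s) = -⅗ + (s - 1*(-5)) = -⅗ + (s + 5) = -⅗ + (5 + s) = 22/5 + s)
R(t) = -12*t²*(22/5 + t) (R(t) = (-4*t²*3)*(22/5 + t) = (-12*t²)*(22/5 + t) = -12*t²*(22/5 + t))
√(-34*R(-5)*6 + 20412) = √(-34*(-5)²*(-264/5 - 12*(-5))*6 + 20412) = √(-850*(-264/5 + 60)*6 + 20412) = √(-850*36/5*6 + 20412) = √(-34*180*6 + 20412) = √(-6120*6 + 20412) = √(-36720 + 20412) = √(-16308) = 6*I*√453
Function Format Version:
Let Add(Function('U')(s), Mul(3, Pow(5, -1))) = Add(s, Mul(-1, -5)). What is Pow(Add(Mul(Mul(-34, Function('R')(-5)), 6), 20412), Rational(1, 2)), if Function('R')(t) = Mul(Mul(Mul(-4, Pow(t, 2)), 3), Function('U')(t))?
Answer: Mul(6, I, Pow(453, Rational(1, 2))) ≈ Mul(127.70, I)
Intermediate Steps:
Function('U')(s) = Add(Rational(22, 5), s) (Function('U')(s) = Add(Rational(-3, 5), Add(s, Mul(-1, -5))) = Add(Rational(-3, 5), Add(s, 5)) = Add(Rational(-3, 5), Add(5, s)) = Add(Rational(22, 5), s))
Function('R')(t) = Mul(-12, Pow(t, 2), Add(Rational(22, 5), t)) (Function('R')(t) = Mul(Mul(Mul(-4, Pow(t, 2)), 3), Add(Rational(22, 5), t)) = Mul(Mul(-12, Pow(t, 2)), Add(Rational(22, 5), t)) = Mul(-12, Pow(t, 2), Add(Rational(22, 5), t)))
Pow(Add(Mul(Mul(-34, Function('R')(-5)), 6), 20412), Rational(1, 2)) = Pow(Add(Mul(Mul(-34, Mul(Pow(-5, 2), Add(Rational(-264, 5), Mul(-12, -5)))), 6), 20412), Rational(1, 2)) = Pow(Add(Mul(Mul(-34, Mul(25, Add(Rational(-264, 5), 60))), 6), 20412), Rational(1, 2)) = Pow(Add(Mul(Mul(-34, Mul(25, Rational(36, 5))), 6), 20412), Rational(1, 2)) = Pow(Add(Mul(Mul(-34, 180), 6), 20412), Rational(1, 2)) = Pow(Add(Mul(-6120, 6), 20412), Rational(1, 2)) = Pow(Add(-36720, 20412), Rational(1, 2)) = Pow(-16308, Rational(1, 2)) = Mul(6, I, Pow(453, Rational(1, 2)))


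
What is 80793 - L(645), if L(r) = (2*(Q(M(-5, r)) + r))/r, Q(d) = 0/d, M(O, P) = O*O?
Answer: 80791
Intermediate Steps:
M(O, P) = O**2
Q(d) = 0
L(r) = 2 (L(r) = (2*(0 + r))/r = (2*r)/r = 2)
80793 - L(645) = 80793 - 1*2 = 80793 - 2 = 80791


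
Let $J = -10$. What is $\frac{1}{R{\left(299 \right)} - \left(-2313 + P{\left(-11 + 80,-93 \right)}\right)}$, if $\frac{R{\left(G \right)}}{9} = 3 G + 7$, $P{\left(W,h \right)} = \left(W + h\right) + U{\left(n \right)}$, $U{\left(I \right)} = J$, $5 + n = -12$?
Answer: $\frac{1}{10483} \approx 9.5393 \cdot 10^{-5}$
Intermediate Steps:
$n = -17$ ($n = -5 - 12 = -17$)
$U{\left(I \right)} = -10$
$P{\left(W,h \right)} = -10 + W + h$ ($P{\left(W,h \right)} = \left(W + h\right) - 10 = -10 + W + h$)
$R{\left(G \right)} = 63 + 27 G$ ($R{\left(G \right)} = 9 \left(3 G + 7\right) = 9 \left(7 + 3 G\right) = 63 + 27 G$)
$\frac{1}{R{\left(299 \right)} - \left(-2313 + P{\left(-11 + 80,-93 \right)}\right)} = \frac{1}{\left(63 + 27 \cdot 299\right) + \left(2313 - \left(-10 + \left(-11 + 80\right) - 93\right)\right)} = \frac{1}{\left(63 + 8073\right) + \left(2313 - \left(-10 + 69 - 93\right)\right)} = \frac{1}{8136 + \left(2313 - -34\right)} = \frac{1}{8136 + \left(2313 + 34\right)} = \frac{1}{8136 + 2347} = \frac{1}{10483}$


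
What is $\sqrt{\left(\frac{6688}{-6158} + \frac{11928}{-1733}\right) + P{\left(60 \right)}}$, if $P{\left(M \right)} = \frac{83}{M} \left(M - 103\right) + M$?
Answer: $\frac{i \sqrt{190962084533681415}}{160077210} \approx 2.7299 i$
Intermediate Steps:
$P{\left(M \right)} = M + \frac{83 \left(-103 + M\right)}{M}$ ($P{\left(M \right)} = \frac{83}{M} \left(-103 + M\right) + M = \frac{83 \left(-103 + M\right)}{M} + M = M + \frac{83 \left(-103 + M\right)}{M}$)
$\sqrt{\left(\frac{6688}{-6158} + \frac{11928}{-1733}\right) + P{\left(60 \right)}} = \sqrt{\left(\frac{6688}{-6158} + \frac{11928}{-1733}\right) + \left(83 + 60 - \frac{8549}{60}\right)} = \sqrt{\left(6688 \left(- \frac{1}{6158}\right) + 11928 \left(- \frac{1}{1733}\right)\right) + \left(83 + 60 - \frac{8549}{60}\right)} = \sqrt{\left(- \frac{3344}{3079} - \frac{11928}{1733}\right) + \left(83 + 60 - \frac{8549}{60}\right)} = \sqrt{- \frac{42521464}{5335907} + \frac{31}{60}} = \sqrt{- \frac{2385874723}{320154420}} = \frac{i \sqrt{190962084533681415}}{160077210}$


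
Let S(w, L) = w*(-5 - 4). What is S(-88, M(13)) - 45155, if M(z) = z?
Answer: -44363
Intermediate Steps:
S(w, L) = -9*w (S(w, L) = w*(-9) = -9*w)
S(-88, M(13)) - 45155 = -9*(-88) - 45155 = 792 - 45155 = -44363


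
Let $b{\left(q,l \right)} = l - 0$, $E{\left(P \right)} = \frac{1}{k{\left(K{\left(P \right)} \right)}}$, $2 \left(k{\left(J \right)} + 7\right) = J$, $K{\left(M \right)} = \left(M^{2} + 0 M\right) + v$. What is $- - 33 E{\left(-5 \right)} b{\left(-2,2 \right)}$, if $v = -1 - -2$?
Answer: $11$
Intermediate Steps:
$v = 1$ ($v = -1 + 2 = 1$)
$K{\left(M \right)} = 1 + M^{2}$ ($K{\left(M \right)} = \left(M^{2} + 0 M\right) + 1 = \left(M^{2} + 0\right) + 1 = M^{2} + 1 = 1 + M^{2}$)
$k{\left(J \right)} = -7 + \frac{J}{2}$
$E{\left(P \right)} = \frac{1}{- \frac{13}{2} + \frac{P^{2}}{2}}$ ($E{\left(P \right)} = \frac{1}{-7 + \frac{1 + P^{2}}{2}} = \frac{1}{-7 + \left(\frac{1}{2} + \frac{P^{2}}{2}\right)} = \frac{1}{- \frac{13}{2} + \frac{P^{2}}{2}}$)
$b{\left(q,l \right)} = l$ ($b{\left(q,l \right)} = l + 0 = l$)
$- - 33 E{\left(-5 \right)} b{\left(-2,2 \right)} = - - 33 \frac{2}{-13 + \left(-5\right)^{2}} \cdot 2 = - - 33 \frac{2}{-13 + 25} \cdot 2 = - - 33 \cdot \frac{2}{12} \cdot 2 = - - 33 \cdot 2 \cdot \frac{1}{12} \cdot 2 = - \left(-33\right) \frac{1}{6} \cdot 2 = - \frac{\left(-11\right) 2}{2} = \left(-1\right) \left(-11\right) = 11$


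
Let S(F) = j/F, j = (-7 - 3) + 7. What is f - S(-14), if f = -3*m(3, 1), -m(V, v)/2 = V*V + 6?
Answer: 1257/14 ≈ 89.786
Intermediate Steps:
j = -3 (j = -10 + 7 = -3)
m(V, v) = -12 - 2*V² (m(V, v) = -2*(V*V + 6) = -2*(V² + 6) = -2*(6 + V²) = -12 - 2*V²)
S(F) = -3/F
f = 90 (f = -3*(-12 - 2*3²) = -3*(-12 - 2*9) = -3*(-12 - 18) = -3*(-30) = 90)
f - S(-14) = 90 - (-3)/(-14) = 90 - (-3)*(-1)/14 = 90 - 1*3/14 = 90 - 3/14 = 1257/14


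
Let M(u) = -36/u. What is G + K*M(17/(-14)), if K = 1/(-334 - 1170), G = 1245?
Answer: 3978957/3196 ≈ 1245.0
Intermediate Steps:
K = -1/1504 (K = 1/(-1504) = -1/1504 ≈ -0.00066489)
G + K*M(17/(-14)) = 1245 - (-9)/(376*(17/(-14))) = 1245 - (-9)/(376*(17*(-1/14))) = 1245 - (-9)/(376*(-17/14)) = 1245 - (-9)*(-14)/(376*17) = 1245 - 1/1504*504/17 = 1245 - 63/3196 = 3978957/3196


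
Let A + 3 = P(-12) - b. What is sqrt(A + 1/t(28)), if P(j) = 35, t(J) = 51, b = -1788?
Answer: sqrt(4733871)/51 ≈ 42.662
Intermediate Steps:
A = 1820 (A = -3 + (35 - 1*(-1788)) = -3 + (35 + 1788) = -3 + 1823 = 1820)
sqrt(A + 1/t(28)) = sqrt(1820 + 1/51) = sqrt(92821/51) = sqrt(4733871)/51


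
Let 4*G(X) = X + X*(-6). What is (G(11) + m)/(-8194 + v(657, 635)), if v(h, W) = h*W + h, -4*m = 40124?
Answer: -40179/1638632 ≈ -0.024520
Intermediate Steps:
m = -10031 (m = -1/4*40124 = -10031)
v(h, W) = h + W*h (v(h, W) = W*h + h = h + W*h)
G(X) = -5*X/4 (G(X) = (X + X*(-6))/4 = (X - 6*X)/4 = (-5*X)/4 = -5*X/4)
(G(11) + m)/(-8194 + v(657, 635)) = (-5/4*11 - 10031)/(-8194 + 657*(1 + 635)) = (-55/4 - 10031)/(-8194 + 657*636) = -40179/(4*(-8194 + 417852)) = -40179/4/409658 = -40179/4*1/409658 = -40179/1638632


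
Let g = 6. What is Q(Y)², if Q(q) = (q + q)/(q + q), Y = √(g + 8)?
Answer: 1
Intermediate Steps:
Y = √14 (Y = √(6 + 8) = √14 ≈ 3.7417)
Q(q) = 1 (Q(q) = (2*q)/((2*q)) = (2*q)*(1/(2*q)) = 1)
Q(Y)² = 1² = 1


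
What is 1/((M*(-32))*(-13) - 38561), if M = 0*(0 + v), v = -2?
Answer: -1/38561 ≈ -2.5933e-5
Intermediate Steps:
M = 0 (M = 0*(0 - 2) = 0*(-2) = 0)
1/((M*(-32))*(-13) - 38561) = 1/((0*(-32))*(-13) - 38561) = 1/(0*(-13) - 38561) = 1/(0 - 38561) = 1/(-38561) = -1/38561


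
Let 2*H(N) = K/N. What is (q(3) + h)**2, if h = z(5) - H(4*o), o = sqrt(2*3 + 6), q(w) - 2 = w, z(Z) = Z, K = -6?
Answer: (80 + sqrt(3))**2/64 ≈ 104.38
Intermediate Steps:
q(w) = 2 + w
o = 2*sqrt(3) (o = sqrt(6 + 6) = sqrt(12) = 2*sqrt(3) ≈ 3.4641)
H(N) = -3/N (H(N) = (-6/N)/2 = -3/N)
h = 5 + sqrt(3)/8 (h = 5 - (-3)/(4*(2*sqrt(3))) = 5 - (-3)/(8*sqrt(3)) = 5 - (-3)*sqrt(3)/24 = 5 - (-1)*sqrt(3)/8 = 5 + sqrt(3)/8 ≈ 5.2165)
(q(3) + h)**2 = ((2 + 3) + (5 + sqrt(3)/8))**2 = (5 + (5 + sqrt(3)/8))**2 = (10 + sqrt(3)/8)**2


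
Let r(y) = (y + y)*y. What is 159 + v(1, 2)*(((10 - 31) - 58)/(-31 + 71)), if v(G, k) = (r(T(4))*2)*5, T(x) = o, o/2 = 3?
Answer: -1263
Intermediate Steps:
o = 6 (o = 2*3 = 6)
T(x) = 6
r(y) = 2*y² (r(y) = (2*y)*y = 2*y²)
v(G, k) = 720 (v(G, k) = ((2*6²)*2)*5 = ((2*36)*2)*5 = (72*2)*5 = 144*5 = 720)
159 + v(1, 2)*(((10 - 31) - 58)/(-31 + 71)) = 159 + 720*(((10 - 31) - 58)/(-31 + 71)) = 159 + 720*((-21 - 58)/40) = 159 + 720*(-79*1/40) = 159 + 720*(-79/40) = 159 - 1422 = -1263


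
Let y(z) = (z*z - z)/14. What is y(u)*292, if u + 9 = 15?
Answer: 4380/7 ≈ 625.71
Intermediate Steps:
u = 6 (u = -9 + 15 = 6)
y(z) = -z/14 + z²/14 (y(z) = (z² - z)*(1/14) = -z/14 + z²/14)
y(u)*292 = ((1/14)*6*(-1 + 6))*292 = ((1/14)*6*5)*292 = (15/7)*292 = 4380/7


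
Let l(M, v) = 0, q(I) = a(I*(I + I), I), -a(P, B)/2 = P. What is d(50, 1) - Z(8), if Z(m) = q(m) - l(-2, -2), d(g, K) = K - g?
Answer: 207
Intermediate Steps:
a(P, B) = -2*P
q(I) = -4*I**2 (q(I) = -2*I*(I + I) = -2*I*2*I = -4*I**2)
Z(m) = -4*m**2 (Z(m) = -4*m**2 - 1*0 = -4*m**2 + 0 = -4*m**2)
d(50, 1) - Z(8) = (1 - 1*50) - (-4)*8**2 = (1 - 50) - (-4)*64 = -49 - 1*(-256) = -49 + 256 = 207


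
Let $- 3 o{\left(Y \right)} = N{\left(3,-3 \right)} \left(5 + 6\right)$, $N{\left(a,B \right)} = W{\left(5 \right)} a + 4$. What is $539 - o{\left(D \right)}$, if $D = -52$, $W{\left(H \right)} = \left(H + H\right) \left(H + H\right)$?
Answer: $\frac{4961}{3} \approx 1653.7$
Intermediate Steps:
$W{\left(H \right)} = 4 H^{2}$ ($W{\left(H \right)} = 2 H 2 H = 4 H^{2}$)
$N{\left(a,B \right)} = 4 + 100 a$ ($N{\left(a,B \right)} = 4 \cdot 5^{2} a + 4 = 4 \cdot 25 a + 4 = 100 a + 4 = 4 + 100 a$)
$o{\left(Y \right)} = - \frac{3344}{3}$ ($o{\left(Y \right)} = - \frac{\left(4 + 100 \cdot 3\right) \left(5 + 6\right)}{3} = - \frac{\left(4 + 300\right) 11}{3} = - \frac{304 \cdot 11}{3} = \left(- \frac{1}{3}\right) 3344 = - \frac{3344}{3}$)
$539 - o{\left(D \right)} = 539 - - \frac{3344}{3} = 539 + \frac{3344}{3} = \frac{4961}{3}$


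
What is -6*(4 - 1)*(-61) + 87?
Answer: 1185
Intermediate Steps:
-6*(4 - 1)*(-61) + 87 = -6*3*(-61) + 87 = -18*(-61) + 87 = 1098 + 87 = 1185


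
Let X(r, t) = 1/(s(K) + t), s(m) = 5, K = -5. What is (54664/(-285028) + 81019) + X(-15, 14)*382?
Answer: 109717207297/1353883 ≈ 81039.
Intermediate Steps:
X(r, t) = 1/(5 + t)
(54664/(-285028) + 81019) + X(-15, 14)*382 = (54664/(-285028) + 81019) + 382/(5 + 14) = (54664*(-1/285028) + 81019) + 382/19 = (-13666/71257 + 81019) + (1/19)*382 = 5773157217/71257 + 382/19 = 109717207297/1353883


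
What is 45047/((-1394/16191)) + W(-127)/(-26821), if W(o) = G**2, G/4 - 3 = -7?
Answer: -19562057015981/37388474 ≈ -5.2321e+5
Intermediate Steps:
G = -16 (G = 12 + 4*(-7) = 12 - 28 = -16)
W(o) = 256 (W(o) = (-16)**2 = 256)
45047/((-1394/16191)) + W(-127)/(-26821) = 45047/((-1394/16191)) + 256/(-26821) = 45047/((-1394*1/16191)) + 256*(-1/26821) = 45047/(-1394/16191) - 256/26821 = 45047*(-16191/1394) - 256/26821 = -729355977/1394 - 256/26821 = -19562057015981/37388474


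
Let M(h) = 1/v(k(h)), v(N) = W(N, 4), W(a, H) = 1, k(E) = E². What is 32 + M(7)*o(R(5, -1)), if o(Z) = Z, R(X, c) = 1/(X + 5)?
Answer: 321/10 ≈ 32.100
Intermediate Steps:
v(N) = 1
R(X, c) = 1/(5 + X)
M(h) = 1 (M(h) = 1/1 = 1)
32 + M(7)*o(R(5, -1)) = 32 + 1/(5 + 5) = 32 + 1/10 = 32 + 1*(⅒) = 32 + ⅒ = 321/10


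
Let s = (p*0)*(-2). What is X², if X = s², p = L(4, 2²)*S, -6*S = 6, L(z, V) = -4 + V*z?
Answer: 0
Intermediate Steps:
S = -1 (S = -⅙*6 = -1)
p = -12 (p = (-4 + 2²*4)*(-1) = (-4 + 4*4)*(-1) = (-4 + 16)*(-1) = 12*(-1) = -12)
s = 0 (s = -12*0*(-2) = 0*(-2) = 0)
X = 0 (X = 0² = 0)
X² = 0² = 0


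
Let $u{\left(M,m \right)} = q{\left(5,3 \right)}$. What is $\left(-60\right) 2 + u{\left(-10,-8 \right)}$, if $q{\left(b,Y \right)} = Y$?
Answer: $-117$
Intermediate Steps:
$u{\left(M,m \right)} = 3$
$\left(-60\right) 2 + u{\left(-10,-8 \right)} = \left(-60\right) 2 + 3 = -120 + 3 = -117$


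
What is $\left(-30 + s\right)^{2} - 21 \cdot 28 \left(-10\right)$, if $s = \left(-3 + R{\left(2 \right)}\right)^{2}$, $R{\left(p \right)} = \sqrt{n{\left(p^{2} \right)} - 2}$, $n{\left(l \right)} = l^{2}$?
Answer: $6433 + 84 \sqrt{14} \approx 6747.3$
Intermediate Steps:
$R{\left(p \right)} = \sqrt{-2 + p^{4}}$ ($R{\left(p \right)} = \sqrt{\left(p^{2}\right)^{2} - 2} = \sqrt{p^{4} - 2} = \sqrt{-2 + p^{4}}$)
$s = \left(-3 + \sqrt{14}\right)^{2}$ ($s = \left(-3 + \sqrt{-2 + 2^{4}}\right)^{2} = \left(-3 + \sqrt{-2 + 16}\right)^{2} = \left(-3 + \sqrt{14}\right)^{2} \approx 0.55006$)
$\left(-30 + s\right)^{2} - 21 \cdot 28 \left(-10\right) = \left(-30 + \left(3 - \sqrt{14}\right)^{2}\right)^{2} - 21 \cdot 28 \left(-10\right) = \left(-30 + \left(3 - \sqrt{14}\right)^{2}\right)^{2} - 588 \left(-10\right) = \left(-30 + \left(3 - \sqrt{14}\right)^{2}\right)^{2} - -5880 = \left(-30 + \left(3 - \sqrt{14}\right)^{2}\right)^{2} + 5880 = 5880 + \left(-30 + \left(3 - \sqrt{14}\right)^{2}\right)^{2}$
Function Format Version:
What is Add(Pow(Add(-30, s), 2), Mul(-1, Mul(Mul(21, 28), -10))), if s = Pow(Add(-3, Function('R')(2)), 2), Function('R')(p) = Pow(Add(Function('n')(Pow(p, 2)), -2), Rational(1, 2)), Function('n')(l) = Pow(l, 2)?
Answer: Add(6433, Mul(84, Pow(14, Rational(1, 2)))) ≈ 6747.3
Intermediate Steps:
Function('R')(p) = Pow(Add(-2, Pow(p, 4)), Rational(1, 2)) (Function('R')(p) = Pow(Add(Pow(Pow(p, 2), 2), -2), Rational(1, 2)) = Pow(Add(Pow(p, 4), -2), Rational(1, 2)) = Pow(Add(-2, Pow(p, 4)), Rational(1, 2)))
s = Pow(Add(-3, Pow(14, Rational(1, 2))), 2) (s = Pow(Add(-3, Pow(Add(-2, Pow(2, 4)), Rational(1, 2))), 2) = Pow(Add(-3, Pow(Add(-2, 16), Rational(1, 2))), 2) = Pow(Add(-3, Pow(14, Rational(1, 2))), 2) ≈ 0.55006)
Add(Pow(Add(-30, s), 2), Mul(-1, Mul(Mul(21, 28), -10))) = Add(Pow(Add(-30, Pow(Add(3, Mul(-1, Pow(14, Rational(1, 2)))), 2)), 2), Mul(-1, Mul(Mul(21, 28), -10))) = Add(Pow(Add(-30, Pow(Add(3, Mul(-1, Pow(14, Rational(1, 2)))), 2)), 2), Mul(-1, Mul(588, -10))) = Add(Pow(Add(-30, Pow(Add(3, Mul(-1, Pow(14, Rational(1, 2)))), 2)), 2), Mul(-1, -5880)) = Add(Pow(Add(-30, Pow(Add(3, Mul(-1, Pow(14, Rational(1, 2)))), 2)), 2), 5880) = Add(5880, Pow(Add(-30, Pow(Add(3, Mul(-1, Pow(14, Rational(1, 2)))), 2)), 2))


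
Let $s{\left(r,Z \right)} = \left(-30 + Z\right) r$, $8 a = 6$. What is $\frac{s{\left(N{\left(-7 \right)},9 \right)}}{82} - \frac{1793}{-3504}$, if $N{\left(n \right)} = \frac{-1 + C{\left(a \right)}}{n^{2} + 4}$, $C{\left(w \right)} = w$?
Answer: $\frac{3905387}{7614192} \approx 0.51291$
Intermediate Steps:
$a = \frac{3}{4}$ ($a = \frac{1}{8} \cdot 6 = \frac{3}{4} \approx 0.75$)
$N{\left(n \right)} = - \frac{1}{4 \left(4 + n^{2}\right)}$ ($N{\left(n \right)} = \frac{-1 + \frac{3}{4}}{n^{2} + 4} = - \frac{1}{4 \left(4 + n^{2}\right)}$)
$s{\left(r,Z \right)} = r \left(-30 + Z\right)$
$\frac{s{\left(N{\left(-7 \right)},9 \right)}}{82} - \frac{1793}{-3504} = \frac{- \frac{1}{16 + 4 \left(-7\right)^{2}} \left(-30 + 9\right)}{82} - \frac{1793}{-3504} = - \frac{1}{16 + 4 \cdot 49} \left(-21\right) \frac{1}{82} - - \frac{1793}{3504} = - \frac{1}{16 + 196} \left(-21\right) \frac{1}{82} + \frac{1793}{3504} = - \frac{1}{212} \left(-21\right) \frac{1}{82} + \frac{1793}{3504} = \left(-1\right) \frac{1}{212} \left(-21\right) \frac{1}{82} + \frac{1793}{3504} = \left(- \frac{1}{212}\right) \left(-21\right) \frac{1}{82} + \frac{1793}{3504} = \frac{21}{212} \cdot \frac{1}{82} + \frac{1793}{3504} = \frac{21}{17384} + \frac{1793}{3504} = \frac{3905387}{7614192}$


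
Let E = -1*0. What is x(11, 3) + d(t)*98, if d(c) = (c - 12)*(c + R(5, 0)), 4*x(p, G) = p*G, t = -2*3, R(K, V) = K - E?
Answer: 7089/4 ≈ 1772.3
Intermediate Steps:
E = 0
R(K, V) = K (R(K, V) = K - 1*0 = K + 0 = K)
t = -6
x(p, G) = G*p/4 (x(p, G) = (p*G)/4 = (G*p)/4 = G*p/4)
d(c) = (-12 + c)*(5 + c) (d(c) = (c - 12)*(c + 5) = (-12 + c)*(5 + c))
x(11, 3) + d(t)*98 = (¼)*3*11 + (-60 + (-6)² - 7*(-6))*98 = 33/4 + (-60 + 36 + 42)*98 = 33/4 + 18*98 = 33/4 + 1764 = 7089/4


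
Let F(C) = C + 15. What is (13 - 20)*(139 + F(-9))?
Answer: -1015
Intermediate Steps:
F(C) = 15 + C
(13 - 20)*(139 + F(-9)) = (13 - 20)*(139 + (15 - 9)) = -7*(139 + 6) = -7*145 = -1015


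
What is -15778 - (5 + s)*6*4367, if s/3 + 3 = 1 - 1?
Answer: 89030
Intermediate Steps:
s = -9 (s = -9 + 3*(1 - 1) = -9 + 3*0 = -9 + 0 = -9)
-15778 - (5 + s)*6*4367 = -15778 - (5 - 9)*6*4367 = -15778 - (-4*6)*4367 = -15778 - (-24)*4367 = -15778 - 1*(-104808) = -15778 + 104808 = 89030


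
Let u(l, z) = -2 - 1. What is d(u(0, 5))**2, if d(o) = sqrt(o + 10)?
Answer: 7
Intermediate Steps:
u(l, z) = -3
d(o) = sqrt(10 + o)
d(u(0, 5))**2 = (sqrt(10 - 3))**2 = (sqrt(7))**2 = 7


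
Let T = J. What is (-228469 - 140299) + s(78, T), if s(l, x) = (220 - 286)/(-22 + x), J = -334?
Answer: -65640671/178 ≈ -3.6877e+5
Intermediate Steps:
T = -334
s(l, x) = -66/(-22 + x)
(-228469 - 140299) + s(78, T) = (-228469 - 140299) - 66/(-22 - 334) = -368768 - 66/(-356) = -368768 - 66*(-1/356) = -368768 + 33/178 = -65640671/178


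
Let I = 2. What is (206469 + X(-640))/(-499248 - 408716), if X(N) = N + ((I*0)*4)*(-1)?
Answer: -205829/907964 ≈ -0.22669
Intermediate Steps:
X(N) = N (X(N) = N + ((2*0)*4)*(-1) = N + (0*4)*(-1) = N + 0*(-1) = N + 0 = N)
(206469 + X(-640))/(-499248 - 408716) = (206469 - 640)/(-499248 - 408716) = 205829/(-907964) = 205829*(-1/907964) = -205829/907964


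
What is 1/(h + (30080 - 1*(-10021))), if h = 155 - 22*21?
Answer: 1/39794 ≈ 2.5129e-5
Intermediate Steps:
h = -307 (h = 155 - 462 = -307)
1/(h + (30080 - 1*(-10021))) = 1/(-307 + (30080 - 1*(-10021))) = 1/(-307 + (30080 + 10021)) = 1/(-307 + 40101) = 1/39794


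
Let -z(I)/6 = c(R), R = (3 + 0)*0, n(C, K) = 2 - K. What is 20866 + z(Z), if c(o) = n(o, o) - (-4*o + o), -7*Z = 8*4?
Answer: 20854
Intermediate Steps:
Z = -32/7 (Z = -8*4/7 = -1/7*32 = -32/7 ≈ -4.5714)
R = 0 (R = 3*0 = 0)
c(o) = 2 + 2*o (c(o) = (2 - o) - (-4*o + o) = (2 - o) - (-3)*o = (2 - o) + 3*o = 2 + 2*o)
z(I) = -12 (z(I) = -6*(2 + 2*0) = -6*(2 + 0) = -6*2 = -12)
20866 + z(Z) = 20866 - 12 = 20854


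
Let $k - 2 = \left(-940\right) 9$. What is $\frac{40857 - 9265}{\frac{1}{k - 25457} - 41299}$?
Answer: $- \frac{48701940}{63666163} \approx -0.76496$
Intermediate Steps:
$k = -8458$ ($k = 2 - 8460 = -8458$)
$\frac{40857 - 9265}{\frac{1}{k - 25457} - 41299} = \frac{40857 - 9265}{\frac{1}{-8458 - 25457} - 41299} = \frac{31592}{\frac{1}{-33915} - 41299} = \frac{31592}{- \frac{1}{33915} - 41299} = \frac{31592}{- \frac{1400655586}{33915}} = 31592 \left(- \frac{33915}{1400655586}\right) = - \frac{48701940}{63666163}$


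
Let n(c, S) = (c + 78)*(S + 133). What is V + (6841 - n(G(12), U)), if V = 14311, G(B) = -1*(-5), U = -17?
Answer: 11524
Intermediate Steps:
G(B) = 5
n(c, S) = (78 + c)*(133 + S)
V + (6841 - n(G(12), U)) = 14311 + (6841 - (10374 + 78*(-17) + 133*5 - 17*5)) = 14311 + (6841 - (10374 - 1326 + 665 - 85)) = 14311 + (6841 - 1*9628) = 14311 + (6841 - 9628) = 14311 - 2787 = 11524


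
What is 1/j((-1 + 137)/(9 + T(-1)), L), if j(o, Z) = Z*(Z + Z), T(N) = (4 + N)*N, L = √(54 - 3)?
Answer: 1/102 ≈ 0.0098039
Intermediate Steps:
L = √51 ≈ 7.1414
T(N) = N*(4 + N)
j(o, Z) = 2*Z² (j(o, Z) = Z*(2*Z) = 2*Z²)
1/j((-1 + 137)/(9 + T(-1)), L) = 1/(2*(√51)²) = 1/(2*51) = 1/102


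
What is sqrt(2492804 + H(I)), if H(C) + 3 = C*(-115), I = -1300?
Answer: 9*sqrt(32621) ≈ 1625.5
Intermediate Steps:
H(C) = -3 - 115*C (H(C) = -3 + C*(-115) = -3 - 115*C)
sqrt(2492804 + H(I)) = sqrt(2492804 + (-3 - 115*(-1300))) = sqrt(2492804 + (-3 + 149500)) = sqrt(2492804 + 149497) = sqrt(2642301) = 9*sqrt(32621)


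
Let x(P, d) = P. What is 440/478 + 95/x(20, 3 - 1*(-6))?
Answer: 5421/956 ≈ 5.6705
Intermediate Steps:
440/478 + 95/x(20, 3 - 1*(-6)) = 440/478 + 95/20 = 440*(1/478) + 95*(1/20) = 220/239 + 19/4 = 5421/956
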